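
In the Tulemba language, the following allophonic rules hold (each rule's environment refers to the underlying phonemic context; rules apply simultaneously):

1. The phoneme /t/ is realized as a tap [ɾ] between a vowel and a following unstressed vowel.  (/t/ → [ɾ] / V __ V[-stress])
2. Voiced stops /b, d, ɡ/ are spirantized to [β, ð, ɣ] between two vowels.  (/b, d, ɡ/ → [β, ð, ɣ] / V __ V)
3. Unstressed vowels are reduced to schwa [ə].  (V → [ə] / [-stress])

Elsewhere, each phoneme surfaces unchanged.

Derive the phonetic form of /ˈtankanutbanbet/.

/t/ — word-initial; rule 1 does not apply here → [t].
/a/ (between /t/ and /n/) fails the environment for rule 3, so it stays [a].
/a/ (between /k/ and /n/): in an unstressed syllable, so rule 3 applies → [ə].
/u/ (between /n/ and /t/) occurs in an unstressed syllable → [ə] by rule 3.
/t/ (between /u/ and /b/) fails the environment for rule 1, so it stays [t].
/b/ (between /t/ and /a/) is in the target of rule 2 but the environment (between two vowels) is not met → [b].
/a/ meets the environment for rule 3 (in an unstressed syllable) → [ə].
/b/ (between /n/ and /e/): rule 2 targets it, but not between two vowels → unchanged [b].
/e/ meets the environment for rule 3 (in an unstressed syllable) → [ə].
/t/ — word-final; rule 1 does not apply here → [t].

[ˈtankənətbənbət]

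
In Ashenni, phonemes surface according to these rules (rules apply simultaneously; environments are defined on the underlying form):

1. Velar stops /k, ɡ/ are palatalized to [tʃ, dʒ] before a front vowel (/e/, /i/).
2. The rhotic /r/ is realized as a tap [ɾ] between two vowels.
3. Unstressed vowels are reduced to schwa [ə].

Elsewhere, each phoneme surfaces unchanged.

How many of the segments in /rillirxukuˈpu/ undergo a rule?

Segments that undergo a rule: /i/ → [ə] (rule 3); /i/ → [ə] (rule 3); /u/ → [ə] (rule 3); /u/ → [ə] (rule 3).
All other segments surface unchanged.

4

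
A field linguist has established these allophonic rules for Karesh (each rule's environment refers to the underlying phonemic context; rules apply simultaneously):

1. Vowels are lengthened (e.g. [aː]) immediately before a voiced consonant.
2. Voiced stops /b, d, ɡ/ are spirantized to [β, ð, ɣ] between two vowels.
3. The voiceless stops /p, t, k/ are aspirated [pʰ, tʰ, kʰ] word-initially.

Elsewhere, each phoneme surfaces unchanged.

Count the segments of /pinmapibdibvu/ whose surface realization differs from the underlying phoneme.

4

Segments that undergo a rule: /p/ → [pʰ] (rule 3); /i/ → [iː] (rule 1); /i/ → [iː] (rule 1); /i/ → [iː] (rule 1).
All other segments surface unchanged.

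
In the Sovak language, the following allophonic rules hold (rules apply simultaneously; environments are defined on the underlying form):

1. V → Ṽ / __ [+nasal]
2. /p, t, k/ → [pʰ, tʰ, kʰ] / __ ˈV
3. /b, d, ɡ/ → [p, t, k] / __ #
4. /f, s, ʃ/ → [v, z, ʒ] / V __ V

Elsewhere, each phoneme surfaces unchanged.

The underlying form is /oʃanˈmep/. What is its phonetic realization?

[oʒãnˈmep]

/o/ (word-initial): rule 1 targets it, but not before a nasal consonant → unchanged [o].
/ʃ/ meets the environment for rule 4 (between two vowels) → [ʒ].
/a/ (between /ʃ/ and /n/): before a nasal consonant, so rule 1 applies → [ã].
/n/ — not in any rule's target class → [n].
/m/ stays [m].
/e/ (between /m/ and /p/): rule 1 targets it, but not before a nasal consonant → unchanged [e].
/p/ (word-final): rule 2 targets it, but not immediately before a stressed vowel → unchanged [p].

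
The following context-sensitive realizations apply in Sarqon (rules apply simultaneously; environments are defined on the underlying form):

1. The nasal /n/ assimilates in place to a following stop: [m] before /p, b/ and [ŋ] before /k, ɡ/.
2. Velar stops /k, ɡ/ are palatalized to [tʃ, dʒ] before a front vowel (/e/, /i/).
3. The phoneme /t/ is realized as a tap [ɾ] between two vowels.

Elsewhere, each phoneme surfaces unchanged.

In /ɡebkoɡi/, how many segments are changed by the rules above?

Segments that undergo a rule: /ɡ/ → [dʒ] (rule 2); /ɡ/ → [dʒ] (rule 2).
All other segments surface unchanged.

2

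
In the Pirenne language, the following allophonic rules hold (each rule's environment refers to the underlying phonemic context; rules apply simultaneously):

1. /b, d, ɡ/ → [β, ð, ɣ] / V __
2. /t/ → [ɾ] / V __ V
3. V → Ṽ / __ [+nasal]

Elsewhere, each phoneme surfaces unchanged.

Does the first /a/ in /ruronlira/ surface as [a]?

Yes

/a/ (word-final): rule 3 targets it, but not before a nasal consonant → unchanged [a].
The actual realization is [a], which matches [a].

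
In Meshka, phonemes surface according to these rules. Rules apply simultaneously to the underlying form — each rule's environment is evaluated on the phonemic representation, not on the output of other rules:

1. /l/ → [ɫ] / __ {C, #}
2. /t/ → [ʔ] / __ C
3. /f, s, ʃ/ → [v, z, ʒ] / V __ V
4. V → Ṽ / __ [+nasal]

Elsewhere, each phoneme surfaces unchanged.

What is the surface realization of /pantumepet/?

[pãntũmepet]

/p/ (word-initial): no rule targets it → [p].
/a/ meets the environment for rule 4 (before a nasal consonant) → [ã].
/n/ stays [n].
/t/ (between /n/ and /u/) fails the environment for rule 2, so it stays [t].
/u/ — between /t/ and /m/, before a nasal consonant — surfaces as [ũ] (rule 4).
/m/ (between /u/ and /e/): no rule targets it → [m].
/e/ (between /m/ and /p/) is in the target of rule 4 but the environment (before a nasal consonant) is not met → [e].
/p/ (between /e/ and /e/) is unaffected → [p].
/e/ (between /p/ and /t/) fails the environment for rule 4, so it stays [e].
/t/ — word-final; rule 2 does not apply here → [t].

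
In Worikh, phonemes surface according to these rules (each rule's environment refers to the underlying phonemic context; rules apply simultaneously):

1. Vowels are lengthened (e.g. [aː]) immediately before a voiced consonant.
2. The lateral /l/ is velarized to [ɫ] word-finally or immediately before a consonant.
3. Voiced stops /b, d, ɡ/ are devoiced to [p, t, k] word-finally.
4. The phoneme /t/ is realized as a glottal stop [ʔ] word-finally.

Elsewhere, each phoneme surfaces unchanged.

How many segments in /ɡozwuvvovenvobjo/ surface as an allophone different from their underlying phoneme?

Segments that undergo a rule: /o/ → [oː] (rule 1); /u/ → [uː] (rule 1); /o/ → [oː] (rule 1); /e/ → [eː] (rule 1); /o/ → [oː] (rule 1).
All other segments surface unchanged.

5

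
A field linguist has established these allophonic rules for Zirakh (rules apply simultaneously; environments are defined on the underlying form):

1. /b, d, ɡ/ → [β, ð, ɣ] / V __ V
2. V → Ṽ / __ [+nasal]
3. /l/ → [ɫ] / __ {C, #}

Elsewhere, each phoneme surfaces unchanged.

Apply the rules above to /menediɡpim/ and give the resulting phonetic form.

[mẽneðiɡpĩm]

/m/ (word-initial) is unaffected → [m].
Rule 2 applies to /e/ (between /m/ and /n/: before a nasal consonant) → [ẽ].
/n/ (between /e/ and /e/): no rule targets it → [n].
/e/ — between /n/ and /d/; rule 2 does not apply here → [e].
Rule 1 applies to /d/ (between /e/ and /i/: between two vowels) → [ð].
/i/ (between /d/ and /ɡ/): rule 2 targets it, but not before a nasal consonant → unchanged [i].
/ɡ/ (between /i/ and /p/) fails the environment for rule 1, so it stays [ɡ].
/p/ (between /ɡ/ and /i/) is unaffected → [p].
/i/ (between /p/ and /m/): before a nasal consonant, so rule 2 applies → [ĩ].
/m/ (word-final) is unaffected → [m].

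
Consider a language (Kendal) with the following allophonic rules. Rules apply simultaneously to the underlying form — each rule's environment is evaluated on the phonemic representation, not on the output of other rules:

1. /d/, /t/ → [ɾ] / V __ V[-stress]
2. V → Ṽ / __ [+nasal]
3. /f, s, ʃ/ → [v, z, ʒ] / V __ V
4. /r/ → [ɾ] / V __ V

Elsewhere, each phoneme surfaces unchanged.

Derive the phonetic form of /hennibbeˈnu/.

Rule 2 applies to /e/ (between /h/ and /n/: before a nasal consonant) → [ẽ].
/i/ (between /n/ and /b/) fails the environment for rule 2, so it stays [i].
/e/ meets the environment for rule 2 (before a nasal consonant) → [ẽ].
/u/ (word-final): rule 2 targets it, but not before a nasal consonant → unchanged [u].

[hẽnnibbẽˈnu]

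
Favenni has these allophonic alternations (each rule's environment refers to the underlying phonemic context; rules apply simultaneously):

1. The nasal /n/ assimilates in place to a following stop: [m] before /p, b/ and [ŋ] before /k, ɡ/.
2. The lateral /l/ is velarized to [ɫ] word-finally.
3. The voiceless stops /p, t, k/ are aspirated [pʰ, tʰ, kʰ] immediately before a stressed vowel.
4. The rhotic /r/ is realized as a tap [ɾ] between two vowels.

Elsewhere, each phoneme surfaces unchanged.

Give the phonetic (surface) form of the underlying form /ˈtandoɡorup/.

Rule 3 applies to /t/ (word-initial: immediately before a stressed vowel) → [tʰ].
/a/ — not in any rule's target class → [a].
/n/ (between /a/ and /d/): rule 1 targets it, but not before a labial or velar stop → unchanged [n].
/d/ (between /n/ and /o/) is unaffected → [d].
/o/ (between /d/ and /ɡ/): no rule targets it → [o].
/ɡ/ stays [ɡ].
/o/ (between /ɡ/ and /r/) is unaffected → [o].
/r/ — between /o/ and /u/, between two vowels — surfaces as [ɾ] (rule 4).
/u/ — not in any rule's target class → [u].
/p/ — word-final; rule 3 does not apply here → [p].

[ˈtʰandoɡoɾup]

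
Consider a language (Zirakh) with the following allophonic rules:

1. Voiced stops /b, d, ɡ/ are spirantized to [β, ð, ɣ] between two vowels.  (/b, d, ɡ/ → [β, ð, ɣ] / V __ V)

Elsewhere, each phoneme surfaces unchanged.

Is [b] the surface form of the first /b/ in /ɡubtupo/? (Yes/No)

/b/ (between /u/ and /t/) is in the target of rule 1 but the environment (between two vowels) is not met → [b].
The actual realization is [b], which matches [b].

Yes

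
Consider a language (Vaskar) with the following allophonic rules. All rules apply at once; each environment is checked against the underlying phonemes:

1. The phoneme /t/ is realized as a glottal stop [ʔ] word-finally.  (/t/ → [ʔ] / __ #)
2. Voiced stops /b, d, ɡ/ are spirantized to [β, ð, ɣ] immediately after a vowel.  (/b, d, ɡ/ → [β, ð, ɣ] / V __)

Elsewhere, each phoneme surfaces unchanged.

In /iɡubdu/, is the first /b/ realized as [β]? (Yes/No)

Yes

/b/ meets the environment for rule 2 (immediately after a vowel) → [β].
The actual realization is [β], which matches [β].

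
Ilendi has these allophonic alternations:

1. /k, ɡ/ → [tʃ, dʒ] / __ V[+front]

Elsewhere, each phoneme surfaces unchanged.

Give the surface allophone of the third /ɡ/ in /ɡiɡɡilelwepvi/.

[dʒ]

/ɡ/ meets the environment for rule 1 (before a front vowel) → [dʒ].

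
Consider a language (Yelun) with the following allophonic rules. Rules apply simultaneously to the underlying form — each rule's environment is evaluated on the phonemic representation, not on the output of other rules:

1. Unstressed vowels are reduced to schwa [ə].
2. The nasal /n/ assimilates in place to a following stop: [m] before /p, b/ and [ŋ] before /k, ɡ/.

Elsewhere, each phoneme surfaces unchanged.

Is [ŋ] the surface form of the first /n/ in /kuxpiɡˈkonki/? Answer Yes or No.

Rule 2 applies to /n/ (between /o/ and /k/: before a labial or velar stop) → [ŋ].
The actual realization is [ŋ], which matches [ŋ].

Yes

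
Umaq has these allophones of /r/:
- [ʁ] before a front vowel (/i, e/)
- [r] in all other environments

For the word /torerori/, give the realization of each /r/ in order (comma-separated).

[ʁ], [r], [ʁ]

Occurrence 1 (position 3): before a front vowel (/i, e/) → [ʁ].
Occurrence 2 (position 5): no conditioning environment matches → elsewhere allophone [r].
Occurrence 3 (position 7): before a front vowel (/i, e/) → [ʁ].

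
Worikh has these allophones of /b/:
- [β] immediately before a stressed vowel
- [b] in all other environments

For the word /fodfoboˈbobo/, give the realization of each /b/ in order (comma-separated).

Occurrence 1 (position 6): no conditioning environment matches → elsewhere allophone [b].
Occurrence 2 (position 8): immediately before a stressed vowel → [β].
Occurrence 3 (position 10): no conditioning environment matches → elsewhere allophone [b].

[b], [β], [b]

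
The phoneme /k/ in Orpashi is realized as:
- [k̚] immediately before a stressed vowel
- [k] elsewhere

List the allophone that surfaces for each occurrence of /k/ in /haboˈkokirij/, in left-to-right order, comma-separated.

Occurrence 1 (position 5): immediately before a stressed vowel → [k̚].
Occurrence 2 (position 7): no conditioning environment matches → elsewhere allophone [k].

[k̚], [k]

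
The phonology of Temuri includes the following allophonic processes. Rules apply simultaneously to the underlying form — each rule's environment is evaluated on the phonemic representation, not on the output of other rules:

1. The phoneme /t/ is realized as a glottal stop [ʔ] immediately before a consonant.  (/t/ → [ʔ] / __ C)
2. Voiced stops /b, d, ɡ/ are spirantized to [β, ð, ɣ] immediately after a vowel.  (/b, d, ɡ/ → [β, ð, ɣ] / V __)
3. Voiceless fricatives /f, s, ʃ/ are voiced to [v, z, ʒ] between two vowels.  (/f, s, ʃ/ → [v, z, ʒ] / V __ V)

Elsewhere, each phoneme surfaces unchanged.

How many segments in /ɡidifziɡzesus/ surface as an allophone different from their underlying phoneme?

3

Segments that undergo a rule: /d/ → [ð] (rule 2); /ɡ/ → [ɣ] (rule 2); /s/ → [z] (rule 3).
All other segments surface unchanged.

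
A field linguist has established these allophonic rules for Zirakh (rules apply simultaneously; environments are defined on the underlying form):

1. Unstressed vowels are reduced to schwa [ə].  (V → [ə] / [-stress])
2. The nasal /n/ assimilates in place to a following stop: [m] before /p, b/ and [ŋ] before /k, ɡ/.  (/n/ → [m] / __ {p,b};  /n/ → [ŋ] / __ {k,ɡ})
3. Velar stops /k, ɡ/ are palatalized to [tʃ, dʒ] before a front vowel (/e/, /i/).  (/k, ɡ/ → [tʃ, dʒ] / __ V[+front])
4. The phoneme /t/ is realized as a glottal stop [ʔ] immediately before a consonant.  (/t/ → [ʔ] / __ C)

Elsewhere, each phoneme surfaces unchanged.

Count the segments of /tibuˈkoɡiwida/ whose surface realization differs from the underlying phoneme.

Segments that undergo a rule: /i/ → [ə] (rule 1); /u/ → [ə] (rule 1); /ɡ/ → [dʒ] (rule 3); /i/ → [ə] (rule 1); /i/ → [ə] (rule 1); /a/ → [ə] (rule 1).
All other segments surface unchanged.

6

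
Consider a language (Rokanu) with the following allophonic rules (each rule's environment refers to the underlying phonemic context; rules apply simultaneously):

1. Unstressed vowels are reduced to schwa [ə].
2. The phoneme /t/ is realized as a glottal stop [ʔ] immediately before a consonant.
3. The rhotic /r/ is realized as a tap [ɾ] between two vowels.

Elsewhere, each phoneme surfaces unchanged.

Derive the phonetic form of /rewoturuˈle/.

[rəwətəɾəˈle]

/r/ — word-initial; rule 3 does not apply here → [r].
Rule 1 applies to /e/ (between /r/ and /w/: in an unstressed syllable) → [ə].
/w/ (between /e/ and /o/) is unaffected → [w].
/o/ (between /w/ and /t/) occurs in an unstressed syllable → [ə] by rule 1.
/t/ (between /o/ and /u/): rule 2 targets it, but not immediately before a consonant → unchanged [t].
/u/ (between /t/ and /r/) occurs in an unstressed syllable → [ə] by rule 1.
/r/ (between /u/ and /u/): between two vowels, so rule 3 applies → [ɾ].
/u/ (between /r/ and /l/): in an unstressed syllable, so rule 1 applies → [ə].
/l/ (between /u/ and /e/) is unaffected → [l].
/e/ (word-final) fails the environment for rule 1, so it stays [e].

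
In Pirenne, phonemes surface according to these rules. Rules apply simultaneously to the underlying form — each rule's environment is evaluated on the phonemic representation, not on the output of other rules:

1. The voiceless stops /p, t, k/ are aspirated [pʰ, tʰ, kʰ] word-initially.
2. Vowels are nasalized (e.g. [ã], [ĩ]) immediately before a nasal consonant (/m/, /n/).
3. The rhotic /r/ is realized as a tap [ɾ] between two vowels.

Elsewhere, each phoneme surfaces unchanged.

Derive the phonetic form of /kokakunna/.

Rule 1 applies to /k/ (word-initial: word-initially) → [kʰ].
/o/ — between /k/ and /k/; rule 2 does not apply here → [o].
/k/ — between /o/ and /a/; rule 1 does not apply here → [k].
/a/ (between /k/ and /k/) is in the target of rule 2 but the environment (before a nasal consonant) is not met → [a].
/k/ (between /a/ and /u/): rule 1 targets it, but not word-initially → unchanged [k].
/u/ (between /k/ and /n/) occurs before a nasal consonant → [ũ] by rule 2.
/n/ stays [n].
/n/ stays [n].
/a/ (word-final): rule 2 targets it, but not before a nasal consonant → unchanged [a].

[kʰokakũnna]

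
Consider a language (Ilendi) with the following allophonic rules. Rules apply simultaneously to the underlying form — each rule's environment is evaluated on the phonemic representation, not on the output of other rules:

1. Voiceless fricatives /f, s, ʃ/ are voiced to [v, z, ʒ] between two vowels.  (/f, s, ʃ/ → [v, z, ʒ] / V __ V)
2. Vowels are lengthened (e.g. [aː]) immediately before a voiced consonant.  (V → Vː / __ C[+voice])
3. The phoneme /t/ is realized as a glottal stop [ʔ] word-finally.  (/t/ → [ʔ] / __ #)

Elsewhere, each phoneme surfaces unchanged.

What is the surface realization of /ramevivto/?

[raːmeːviːvto]

/r/ — not in any rule's target class → [r].
/a/ (between /r/ and /m/) occurs before a voiced consonant → [aː] by rule 2.
/m/ (between /a/ and /e/): no rule targets it → [m].
Rule 2 applies to /e/ (between /m/ and /v/: before a voiced consonant) → [eː].
/v/ (between /e/ and /i/) is unaffected → [v].
/i/ (between /v/ and /v/): before a voiced consonant, so rule 2 applies → [iː].
/v/ — not in any rule's target class → [v].
/t/ (between /v/ and /o/) fails the environment for rule 3, so it stays [t].
/o/ (word-final): rule 2 targets it, but not before a voiced consonant → unchanged [o].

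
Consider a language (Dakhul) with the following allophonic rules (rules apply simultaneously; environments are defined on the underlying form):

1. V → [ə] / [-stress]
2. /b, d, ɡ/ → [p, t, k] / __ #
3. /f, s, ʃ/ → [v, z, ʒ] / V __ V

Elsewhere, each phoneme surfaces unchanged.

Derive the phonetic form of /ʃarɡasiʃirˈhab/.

[ʃərɡəzəʒərˈhap]

/ʃ/ (word-initial) is in the target of rule 3 but the environment (between two vowels) is not met → [ʃ].
/a/ (between /ʃ/ and /r/) occurs in an unstressed syllable → [ə] by rule 1.
/r/ (between /a/ and /ɡ/): no rule targets it → [r].
/ɡ/ (between /r/ and /a/): rule 2 targets it, but not word-finally → unchanged [ɡ].
Rule 1 applies to /a/ (between /ɡ/ and /s/: in an unstressed syllable) → [ə].
/s/ meets the environment for rule 3 (between two vowels) → [z].
/i/ (between /s/ and /ʃ/) occurs in an unstressed syllable → [ə] by rule 1.
Rule 3 applies to /ʃ/ (between /i/ and /i/: between two vowels) → [ʒ].
Rule 1 applies to /i/ (between /ʃ/ and /r/: in an unstressed syllable) → [ə].
/r/ (between /i/ and /h/) is unaffected → [r].
/h/ (between /r/ and /a/) is unaffected → [h].
/a/ (between /h/ and /b/) fails the environment for rule 1, so it stays [a].
/b/ (word-final): word-finally, so rule 2 applies → [p].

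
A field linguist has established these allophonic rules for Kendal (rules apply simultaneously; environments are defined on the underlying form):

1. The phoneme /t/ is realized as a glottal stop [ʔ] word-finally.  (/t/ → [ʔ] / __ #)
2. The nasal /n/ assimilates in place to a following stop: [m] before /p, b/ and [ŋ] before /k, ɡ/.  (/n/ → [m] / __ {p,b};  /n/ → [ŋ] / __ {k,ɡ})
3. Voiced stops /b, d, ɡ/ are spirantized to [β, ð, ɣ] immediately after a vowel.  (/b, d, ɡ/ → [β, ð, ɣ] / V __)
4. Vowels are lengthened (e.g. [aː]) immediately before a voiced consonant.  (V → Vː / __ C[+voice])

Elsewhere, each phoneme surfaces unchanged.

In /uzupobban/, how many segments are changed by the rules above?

4

Segments that undergo a rule: /u/ → [uː] (rule 4); /o/ → [oː] (rule 4); /b/ → [β] (rule 3); /a/ → [aː] (rule 4).
All other segments surface unchanged.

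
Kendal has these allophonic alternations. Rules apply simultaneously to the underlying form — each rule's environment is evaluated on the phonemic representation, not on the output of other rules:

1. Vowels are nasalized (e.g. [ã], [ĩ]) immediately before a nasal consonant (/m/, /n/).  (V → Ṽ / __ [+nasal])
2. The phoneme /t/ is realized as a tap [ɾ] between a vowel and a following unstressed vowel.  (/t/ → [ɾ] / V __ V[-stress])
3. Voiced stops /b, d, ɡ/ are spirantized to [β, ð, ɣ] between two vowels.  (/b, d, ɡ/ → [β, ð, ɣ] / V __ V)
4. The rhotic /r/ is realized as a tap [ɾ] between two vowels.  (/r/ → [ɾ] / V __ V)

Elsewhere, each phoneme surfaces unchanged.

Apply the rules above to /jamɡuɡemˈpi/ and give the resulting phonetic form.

/j/ (word-initial): no rule targets it → [j].
/a/ — between /j/ and /m/, before a nasal consonant — surfaces as [ã] (rule 1).
/m/ — not in any rule's target class → [m].
/ɡ/ (between /m/ and /u/) fails the environment for rule 3, so it stays [ɡ].
/u/ (between /ɡ/ and /ɡ/): rule 1 targets it, but not before a nasal consonant → unchanged [u].
/ɡ/ (between /u/ and /e/): between two vowels, so rule 3 applies → [ɣ].
/e/ meets the environment for rule 1 (before a nasal consonant) → [ẽ].
/m/ — not in any rule's target class → [m].
/p/ (between /m/ and /i/): no rule targets it → [p].
/i/ (word-final) is in the target of rule 1 but the environment (before a nasal consonant) is not met → [i].

[jãmɡuɣẽmˈpi]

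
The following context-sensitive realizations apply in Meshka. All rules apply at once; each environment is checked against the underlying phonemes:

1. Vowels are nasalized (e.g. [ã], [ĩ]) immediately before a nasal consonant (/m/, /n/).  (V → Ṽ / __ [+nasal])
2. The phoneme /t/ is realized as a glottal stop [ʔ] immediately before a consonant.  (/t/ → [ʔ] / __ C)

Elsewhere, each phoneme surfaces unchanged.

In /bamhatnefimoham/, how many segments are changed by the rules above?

Segments that undergo a rule: /a/ → [ã] (rule 1); /t/ → [ʔ] (rule 2); /i/ → [ĩ] (rule 1); /a/ → [ã] (rule 1).
All other segments surface unchanged.

4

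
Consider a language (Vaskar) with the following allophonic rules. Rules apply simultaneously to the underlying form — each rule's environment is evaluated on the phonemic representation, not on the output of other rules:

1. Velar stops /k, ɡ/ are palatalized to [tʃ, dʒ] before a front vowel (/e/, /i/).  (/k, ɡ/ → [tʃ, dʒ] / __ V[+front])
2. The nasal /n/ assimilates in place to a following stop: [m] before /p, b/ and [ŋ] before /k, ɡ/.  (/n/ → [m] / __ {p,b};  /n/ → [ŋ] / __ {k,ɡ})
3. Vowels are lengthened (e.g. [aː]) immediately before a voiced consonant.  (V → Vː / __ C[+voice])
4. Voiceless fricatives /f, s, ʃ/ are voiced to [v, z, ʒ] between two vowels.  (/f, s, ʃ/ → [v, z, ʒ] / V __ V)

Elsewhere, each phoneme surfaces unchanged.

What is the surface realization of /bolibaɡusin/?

[boːliːbaːɡuziːn]

Rule 3 applies to /o/ (between /b/ and /l/: before a voiced consonant) → [oː].
/i/ (between /l/ and /b/) occurs before a voiced consonant → [iː] by rule 3.
/a/ (between /b/ and /ɡ/): before a voiced consonant, so rule 3 applies → [aː].
/ɡ/ — between /a/ and /u/; rule 1 does not apply here → [ɡ].
/u/ (between /ɡ/ and /s/) is in the target of rule 3 but the environment (before a voiced consonant) is not met → [u].
/s/ meets the environment for rule 4 (between two vowels) → [z].
Rule 3 applies to /i/ (between /s/ and /n/: before a voiced consonant) → [iː].
/n/ (word-final) fails the environment for rule 2, so it stays [n].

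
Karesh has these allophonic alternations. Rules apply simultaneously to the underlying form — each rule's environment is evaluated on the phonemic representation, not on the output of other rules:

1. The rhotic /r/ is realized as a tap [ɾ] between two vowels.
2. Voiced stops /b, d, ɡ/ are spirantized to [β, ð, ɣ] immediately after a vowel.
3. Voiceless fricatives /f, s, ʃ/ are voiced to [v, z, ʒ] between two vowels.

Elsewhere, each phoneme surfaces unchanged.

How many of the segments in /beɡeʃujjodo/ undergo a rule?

3

Segments that undergo a rule: /ɡ/ → [ɣ] (rule 2); /ʃ/ → [ʒ] (rule 3); /d/ → [ð] (rule 2).
All other segments surface unchanged.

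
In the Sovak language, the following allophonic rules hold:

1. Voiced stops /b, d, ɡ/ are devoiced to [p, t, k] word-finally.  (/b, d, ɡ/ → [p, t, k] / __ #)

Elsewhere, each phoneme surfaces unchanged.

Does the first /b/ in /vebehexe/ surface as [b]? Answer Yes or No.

/b/ (between /e/ and /e/): rule 1 targets it, but not word-finally → unchanged [b].
The actual realization is [b], which matches [b].

Yes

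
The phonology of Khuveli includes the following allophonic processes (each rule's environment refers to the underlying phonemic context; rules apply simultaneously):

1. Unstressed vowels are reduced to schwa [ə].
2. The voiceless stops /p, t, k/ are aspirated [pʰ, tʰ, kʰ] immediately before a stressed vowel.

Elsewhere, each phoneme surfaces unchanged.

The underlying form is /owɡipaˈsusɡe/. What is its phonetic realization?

[əwɡəpəˈsusɡə]

/o/ (word-initial): in an unstressed syllable, so rule 1 applies → [ə].
/i/ meets the environment for rule 1 (in an unstressed syllable) → [ə].
/p/ (between /i/ and /a/) is in the target of rule 2 but the environment (immediately before a stressed vowel) is not met → [p].
/a/ meets the environment for rule 1 (in an unstressed syllable) → [ə].
/u/ (between /s/ and /s/) fails the environment for rule 1, so it stays [u].
/e/ — word-final, in an unstressed syllable — surfaces as [ə] (rule 1).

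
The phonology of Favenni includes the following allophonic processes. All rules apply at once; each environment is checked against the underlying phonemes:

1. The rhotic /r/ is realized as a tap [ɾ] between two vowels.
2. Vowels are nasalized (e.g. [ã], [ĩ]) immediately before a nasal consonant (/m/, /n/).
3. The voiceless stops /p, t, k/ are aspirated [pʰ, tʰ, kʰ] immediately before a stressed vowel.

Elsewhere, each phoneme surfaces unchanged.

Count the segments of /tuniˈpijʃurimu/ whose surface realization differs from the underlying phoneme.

Segments that undergo a rule: /u/ → [ũ] (rule 2); /p/ → [pʰ] (rule 3); /r/ → [ɾ] (rule 1); /i/ → [ĩ] (rule 2).
All other segments surface unchanged.

4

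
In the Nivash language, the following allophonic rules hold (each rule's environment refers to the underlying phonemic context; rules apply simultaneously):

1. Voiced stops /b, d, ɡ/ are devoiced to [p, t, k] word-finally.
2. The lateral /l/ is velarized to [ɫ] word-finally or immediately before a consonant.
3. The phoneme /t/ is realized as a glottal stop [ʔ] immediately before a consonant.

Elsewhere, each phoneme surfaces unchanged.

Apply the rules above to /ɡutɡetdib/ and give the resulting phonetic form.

/ɡ/ (word-initial) is in the target of rule 1 but the environment (word-finally) is not met → [ɡ].
/u/ — not in any rule's target class → [u].
/t/ (between /u/ and /ɡ/) occurs immediately before a consonant → [ʔ] by rule 3.
/ɡ/ — between /t/ and /e/; rule 1 does not apply here → [ɡ].
/e/ stays [e].
/t/ (between /e/ and /d/) occurs immediately before a consonant → [ʔ] by rule 3.
/d/ (between /t/ and /i/): rule 1 targets it, but not word-finally → unchanged [d].
/i/ stays [i].
/b/ (word-final) occurs word-finally → [p] by rule 1.

[ɡuʔɡeʔdip]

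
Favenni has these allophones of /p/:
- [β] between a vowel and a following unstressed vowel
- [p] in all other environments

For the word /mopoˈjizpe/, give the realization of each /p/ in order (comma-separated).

Occurrence 1 (position 3): between a vowel and a following unstressed vowel → [β].
Occurrence 2 (position 8): no conditioning environment matches → elsewhere allophone [p].

[β], [p]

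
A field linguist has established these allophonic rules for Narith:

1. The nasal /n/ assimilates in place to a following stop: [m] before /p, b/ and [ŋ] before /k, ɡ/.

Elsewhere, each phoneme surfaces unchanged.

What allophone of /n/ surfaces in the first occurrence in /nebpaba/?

/n/ (word-initial) is in the target of rule 1 but the environment (before a labial or velar stop) is not met → [n].

[n]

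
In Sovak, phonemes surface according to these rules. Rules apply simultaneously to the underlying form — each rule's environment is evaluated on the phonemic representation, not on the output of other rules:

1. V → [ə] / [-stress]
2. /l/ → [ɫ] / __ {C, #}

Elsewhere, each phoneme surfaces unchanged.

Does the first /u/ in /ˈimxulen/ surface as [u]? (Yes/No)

No

/u/ meets the environment for rule 1 (in an unstressed syllable) → [ə].
The actual realization is [ə], not [u].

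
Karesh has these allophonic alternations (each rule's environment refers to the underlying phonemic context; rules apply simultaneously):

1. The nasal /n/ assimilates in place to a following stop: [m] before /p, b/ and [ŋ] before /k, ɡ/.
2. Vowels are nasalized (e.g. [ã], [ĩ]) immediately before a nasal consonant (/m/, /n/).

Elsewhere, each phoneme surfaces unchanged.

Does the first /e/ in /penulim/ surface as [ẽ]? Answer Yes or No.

/e/ (between /p/ and /n/): before a nasal consonant, so rule 2 applies → [ẽ].
The actual realization is [ẽ], which matches [ẽ].

Yes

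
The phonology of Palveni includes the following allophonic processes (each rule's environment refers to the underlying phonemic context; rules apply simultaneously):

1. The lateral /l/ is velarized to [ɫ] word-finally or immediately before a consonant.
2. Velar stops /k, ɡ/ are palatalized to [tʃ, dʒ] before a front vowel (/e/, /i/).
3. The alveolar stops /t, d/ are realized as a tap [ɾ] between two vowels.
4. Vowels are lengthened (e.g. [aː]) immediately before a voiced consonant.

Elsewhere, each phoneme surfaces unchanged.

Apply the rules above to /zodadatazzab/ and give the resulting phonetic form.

[zoːɾaːɾaɾaːzzaːb]

/z/ (word-initial) is unaffected → [z].
/o/ meets the environment for rule 4 (before a voiced consonant) → [oː].
Rule 3 applies to /d/ (between /o/ and /a/: between two vowels) → [ɾ].
Rule 4 applies to /a/ (between /d/ and /d/: before a voiced consonant) → [aː].
/d/ meets the environment for rule 3 (between two vowels) → [ɾ].
/a/ (between /d/ and /t/) is in the target of rule 4 but the environment (before a voiced consonant) is not met → [a].
Rule 3 applies to /t/ (between /a/ and /a/: between two vowels) → [ɾ].
Rule 4 applies to /a/ (between /t/ and /z/: before a voiced consonant) → [aː].
/z/ — not in any rule's target class → [z].
/z/ (between /z/ and /a/) is unaffected → [z].
/a/ (between /z/ and /b/) occurs before a voiced consonant → [aː] by rule 4.
/b/ stays [b].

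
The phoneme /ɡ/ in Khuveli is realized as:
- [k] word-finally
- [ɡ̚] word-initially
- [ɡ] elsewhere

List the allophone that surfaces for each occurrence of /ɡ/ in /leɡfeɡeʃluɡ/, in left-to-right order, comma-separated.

[ɡ], [ɡ], [k]

Occurrence 1 (position 3): no conditioning environment matches → elsewhere allophone [ɡ].
Occurrence 2 (position 6): no conditioning environment matches → elsewhere allophone [ɡ].
Occurrence 3 (position 11): word-finally → [k].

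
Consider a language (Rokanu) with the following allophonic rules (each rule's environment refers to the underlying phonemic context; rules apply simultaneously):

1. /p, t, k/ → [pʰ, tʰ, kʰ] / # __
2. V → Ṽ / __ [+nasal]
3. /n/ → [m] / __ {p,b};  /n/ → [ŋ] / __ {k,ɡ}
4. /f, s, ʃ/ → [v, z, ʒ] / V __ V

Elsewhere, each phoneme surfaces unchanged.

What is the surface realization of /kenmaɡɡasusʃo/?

/k/ (word-initial): word-initially, so rule 1 applies → [kʰ].
/e/ (between /k/ and /n/): before a nasal consonant, so rule 2 applies → [ẽ].
/n/ — between /e/ and /m/; rule 3 does not apply here → [n].
/a/ (between /m/ and /ɡ/): rule 2 targets it, but not before a nasal consonant → unchanged [a].
/a/ (between /ɡ/ and /s/) fails the environment for rule 2, so it stays [a].
/s/ meets the environment for rule 4 (between two vowels) → [z].
/u/ (between /s/ and /s/) is in the target of rule 2 but the environment (before a nasal consonant) is not met → [u].
/s/ (between /u/ and /ʃ/) is in the target of rule 4 but the environment (between two vowels) is not met → [s].
/ʃ/ (between /s/ and /o/) is in the target of rule 4 but the environment (between two vowels) is not met → [ʃ].
/o/ — word-final; rule 2 does not apply here → [o].

[kʰẽnmaɡɡazusʃo]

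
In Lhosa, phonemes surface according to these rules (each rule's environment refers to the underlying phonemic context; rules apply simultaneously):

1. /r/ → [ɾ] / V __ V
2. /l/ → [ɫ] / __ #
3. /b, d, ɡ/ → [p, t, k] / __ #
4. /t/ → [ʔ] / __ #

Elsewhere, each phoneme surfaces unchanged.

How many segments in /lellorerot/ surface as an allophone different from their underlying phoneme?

3

Segments that undergo a rule: /r/ → [ɾ] (rule 1); /r/ → [ɾ] (rule 1); /t/ → [ʔ] (rule 4).
All other segments surface unchanged.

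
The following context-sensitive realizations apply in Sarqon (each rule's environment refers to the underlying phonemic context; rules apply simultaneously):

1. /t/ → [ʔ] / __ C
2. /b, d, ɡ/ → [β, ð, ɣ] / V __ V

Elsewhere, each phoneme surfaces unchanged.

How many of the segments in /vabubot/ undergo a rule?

2

Segments that undergo a rule: /b/ → [β] (rule 2); /b/ → [β] (rule 2).
All other segments surface unchanged.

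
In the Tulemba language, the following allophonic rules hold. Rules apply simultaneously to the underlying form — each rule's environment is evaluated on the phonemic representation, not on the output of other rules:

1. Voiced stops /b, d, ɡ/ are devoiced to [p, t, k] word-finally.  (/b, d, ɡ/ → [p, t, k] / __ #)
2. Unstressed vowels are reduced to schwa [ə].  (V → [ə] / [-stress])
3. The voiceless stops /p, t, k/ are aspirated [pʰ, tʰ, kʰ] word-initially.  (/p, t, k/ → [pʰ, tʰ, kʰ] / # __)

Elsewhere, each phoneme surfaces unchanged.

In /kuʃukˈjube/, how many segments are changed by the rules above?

Segments that undergo a rule: /k/ → [kʰ] (rule 3); /u/ → [ə] (rule 2); /u/ → [ə] (rule 2); /e/ → [ə] (rule 2).
All other segments surface unchanged.

4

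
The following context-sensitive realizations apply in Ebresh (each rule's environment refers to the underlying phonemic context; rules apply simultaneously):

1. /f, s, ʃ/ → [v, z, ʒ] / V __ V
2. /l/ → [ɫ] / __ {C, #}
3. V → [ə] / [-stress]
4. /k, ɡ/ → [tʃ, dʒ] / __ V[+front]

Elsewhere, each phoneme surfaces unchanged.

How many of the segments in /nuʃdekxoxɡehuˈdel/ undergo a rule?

Segments that undergo a rule: /u/ → [ə] (rule 3); /e/ → [ə] (rule 3); /o/ → [ə] (rule 3); /ɡ/ → [dʒ] (rule 4); /e/ → [ə] (rule 3); /u/ → [ə] (rule 3); /l/ → [ɫ] (rule 2).
All other segments surface unchanged.

7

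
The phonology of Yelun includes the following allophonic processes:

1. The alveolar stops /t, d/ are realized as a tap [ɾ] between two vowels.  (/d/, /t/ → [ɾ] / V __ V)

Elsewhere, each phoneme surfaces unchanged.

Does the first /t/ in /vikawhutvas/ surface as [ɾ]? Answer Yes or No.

No

/t/ (between /u/ and /v/): rule 1 targets it, but not between two vowels → unchanged [t].
The actual realization is [t], not [ɾ].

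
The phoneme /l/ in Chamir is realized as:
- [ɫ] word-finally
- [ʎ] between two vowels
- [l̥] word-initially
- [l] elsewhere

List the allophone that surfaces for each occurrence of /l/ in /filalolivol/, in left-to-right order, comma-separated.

Occurrence 1 (position 3): between two vowels → [ʎ].
Occurrence 2 (position 5): between two vowels → [ʎ].
Occurrence 3 (position 7): between two vowels → [ʎ].
Occurrence 4 (position 11): word-finally → [ɫ].

[ʎ], [ʎ], [ʎ], [ɫ]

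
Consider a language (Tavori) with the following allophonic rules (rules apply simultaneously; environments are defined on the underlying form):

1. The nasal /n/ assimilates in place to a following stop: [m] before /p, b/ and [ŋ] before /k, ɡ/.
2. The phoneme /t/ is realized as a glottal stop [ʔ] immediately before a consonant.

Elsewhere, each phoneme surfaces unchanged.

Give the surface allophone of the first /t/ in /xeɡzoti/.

/t/ (between /o/ and /i/) fails the environment for rule 2, so it stays [t].

[t]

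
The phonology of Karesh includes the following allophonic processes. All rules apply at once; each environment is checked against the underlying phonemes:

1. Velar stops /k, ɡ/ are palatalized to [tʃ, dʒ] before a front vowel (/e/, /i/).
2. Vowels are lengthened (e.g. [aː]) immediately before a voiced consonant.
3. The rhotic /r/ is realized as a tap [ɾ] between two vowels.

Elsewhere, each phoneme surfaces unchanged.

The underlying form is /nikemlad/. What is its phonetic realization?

[nitʃeːmlaːd]

/i/ (between /n/ and /k/) is in the target of rule 2 but the environment (before a voiced consonant) is not met → [i].
/k/ (between /i/ and /e/) occurs before a front vowel → [tʃ] by rule 1.
Rule 2 applies to /e/ (between /k/ and /m/: before a voiced consonant) → [eː].
/a/ (between /l/ and /d/): before a voiced consonant, so rule 2 applies → [aː].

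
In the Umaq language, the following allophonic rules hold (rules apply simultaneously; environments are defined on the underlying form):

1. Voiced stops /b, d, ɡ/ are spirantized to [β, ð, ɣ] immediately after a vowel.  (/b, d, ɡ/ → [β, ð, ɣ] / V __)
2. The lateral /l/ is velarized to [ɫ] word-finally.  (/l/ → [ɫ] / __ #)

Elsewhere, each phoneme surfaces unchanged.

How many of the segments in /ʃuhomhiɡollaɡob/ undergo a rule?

3

Segments that undergo a rule: /ɡ/ → [ɣ] (rule 1); /ɡ/ → [ɣ] (rule 1); /b/ → [β] (rule 1).
All other segments surface unchanged.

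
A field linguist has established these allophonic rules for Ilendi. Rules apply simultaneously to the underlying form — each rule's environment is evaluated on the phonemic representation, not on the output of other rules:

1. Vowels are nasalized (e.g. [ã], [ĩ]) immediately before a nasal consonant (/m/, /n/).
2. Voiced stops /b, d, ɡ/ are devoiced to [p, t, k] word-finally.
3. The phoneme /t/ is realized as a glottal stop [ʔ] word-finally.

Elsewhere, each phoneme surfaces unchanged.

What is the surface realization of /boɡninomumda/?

[boɡnĩnõmũmda]

/b/ (word-initial): rule 2 targets it, but not word-finally → unchanged [b].
/o/ — between /b/ and /ɡ/; rule 1 does not apply here → [o].
/ɡ/ (between /o/ and /n/) is in the target of rule 2 but the environment (word-finally) is not met → [ɡ].
/n/ stays [n].
/i/ — between /n/ and /n/, before a nasal consonant — surfaces as [ĩ] (rule 1).
/n/ — not in any rule's target class → [n].
/o/ — between /n/ and /m/, before a nasal consonant — surfaces as [õ] (rule 1).
/m/ — not in any rule's target class → [m].
/u/ — between /m/ and /m/, before a nasal consonant — surfaces as [ũ] (rule 1).
/m/ — not in any rule's target class → [m].
/d/ (between /m/ and /a/) fails the environment for rule 2, so it stays [d].
/a/ (word-final) is in the target of rule 1 but the environment (before a nasal consonant) is not met → [a].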